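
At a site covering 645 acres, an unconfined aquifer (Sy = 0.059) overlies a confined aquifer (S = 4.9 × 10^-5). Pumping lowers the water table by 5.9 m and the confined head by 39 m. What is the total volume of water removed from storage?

ΔV ≈ 9.14 × 10^5 m³

A = 645 acres = 2.61 × 10^6 m²
Unconfined: ΔV_u = Sy × A × Δh_u = 0.059 × 2.61 × 10^6 × 5.9 = 9.086 × 10^5 m³
Confined: ΔV_c = S × A × Δh_c = 4.9 × 10^-5 × 2.61 × 10^6 × 39 = 4988 m³
Total ΔV = 9.086 × 10^5 + 4988 = 9.136 × 10^5 m³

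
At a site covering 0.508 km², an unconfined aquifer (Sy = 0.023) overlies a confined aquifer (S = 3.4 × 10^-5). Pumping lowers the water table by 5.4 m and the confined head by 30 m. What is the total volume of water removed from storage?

A = 0.508 km² = 5.08 × 10^5 m²
Unconfined: ΔV_u = Sy × A × Δh_u = 0.023 × 5.08 × 10^5 × 5.4 = 63090 m³
Confined: ΔV_c = S × A × Δh_c = 3.4 × 10^-5 × 5.08 × 10^5 × 30 = 518.2 m³
Total ΔV = 63090 + 518.2 = 63610 m³

ΔV ≈ 63600 m³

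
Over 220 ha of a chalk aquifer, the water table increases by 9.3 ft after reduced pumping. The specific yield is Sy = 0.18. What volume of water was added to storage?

ΔV ≈ 1.12 × 10^6 m³

A = 220 ha = 2.2 × 10^6 m²
Δh = 9.3 ft = 2.835 m
ΔV = Sy × A × Δh = 0.18 × 2.2 × 10^6 m² × 2.835 m = 1.123 × 10^6 m³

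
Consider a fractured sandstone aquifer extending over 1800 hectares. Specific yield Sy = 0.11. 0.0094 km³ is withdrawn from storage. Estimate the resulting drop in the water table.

Δh ≈ 4.75 m

A = 1800 hectares = 1.8 × 10^7 m²
ΔV = 0.0094 km³ = 9.4 × 10^6 m³
Δh = ΔV / (Sy × A) = 9.4 × 10^6 m³ / (0.11 × 1.8 × 10^7 m²) = 4.747 m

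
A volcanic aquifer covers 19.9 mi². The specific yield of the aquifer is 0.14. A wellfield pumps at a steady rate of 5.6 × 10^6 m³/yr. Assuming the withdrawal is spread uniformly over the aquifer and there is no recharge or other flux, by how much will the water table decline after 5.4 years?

A = 19.9 mi² = 5.154 × 10^7 m²
Q = 5.6 × 10^6 m³/yr = 15340 m³/d
t = 5.4 years = 1971 d
ΔV = Q × t = 15340 m³/d × 1971 d = 3.024 × 10^7 m³
Δh = ΔV / (Sy × A) = 3.024 × 10^7 / (0.14 × 5.154 × 10^7) = 4.191 m

Δh ≈ 4.19 m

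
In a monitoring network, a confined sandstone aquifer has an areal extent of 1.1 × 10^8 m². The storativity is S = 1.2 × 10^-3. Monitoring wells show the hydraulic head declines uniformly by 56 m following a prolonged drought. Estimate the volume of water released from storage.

ΔV ≈ 7.39 × 10^6 m³

ΔV = S × A × Δh = 0.0012 × 1.1 × 10^8 m² × 56 m = 7.392 × 10^6 m³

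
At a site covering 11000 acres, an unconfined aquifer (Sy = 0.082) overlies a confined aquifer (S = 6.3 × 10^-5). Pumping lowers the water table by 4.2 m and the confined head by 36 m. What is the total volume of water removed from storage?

A = 11000 acres = 4.452 × 10^7 m²
Unconfined: ΔV_u = Sy × A × Δh_u = 0.082 × 4.452 × 10^7 × 4.2 = 1.533 × 10^7 m³
Confined: ΔV_c = S × A × Δh_c = 6.3 × 10^-5 × 4.452 × 10^7 × 36 = 1.01 × 10^5 m³
Total ΔV = 1.533 × 10^7 + 1.01 × 10^5 = 1.543 × 10^7 m³

ΔV ≈ 1.54 × 10^7 m³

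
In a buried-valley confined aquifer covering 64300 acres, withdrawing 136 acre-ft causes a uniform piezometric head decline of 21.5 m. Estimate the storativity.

A = 64300 acres = 2.602 × 10^8 m²
ΔV = 136 acre-ft = 1.678 × 10^5 m³
S = ΔV / (A × Δh) = 1.678 × 10^5 m³ / (2.602 × 10^8 m² × 21.5 m) = 2.999 × 10^-5

S ≈ 3 × 10^-5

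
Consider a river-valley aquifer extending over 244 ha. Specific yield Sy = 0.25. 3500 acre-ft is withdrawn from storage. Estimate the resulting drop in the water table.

Δh ≈ 7.08 m

A = 244 ha = 2.44 × 10^6 m²
ΔV = 3500 acre-ft = 4.317 × 10^6 m³
Δh = ΔV / (Sy × A) = 4.317 × 10^6 m³ / (0.25 × 2.44 × 10^6 m²) = 7.077 m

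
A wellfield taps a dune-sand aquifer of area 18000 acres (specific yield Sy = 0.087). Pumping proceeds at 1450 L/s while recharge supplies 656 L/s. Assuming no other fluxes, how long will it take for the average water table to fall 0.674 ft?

A = 18000 acres = 7.284 × 10^7 m²
Δh = 0.674 ft = 0.2054 m
ΔV = Sy × A × Δh = 0.087 × 7.284 × 10^7 × 0.2054 = 1.302 × 10^6 m³
Net withdrawal = 1450 − 656 = 794 L/s = 68600 m³/d
t = ΔV / Q = 1.302 × 10^6 m³ / 68600 m³/d = 18.98 d

t ≈ 19 days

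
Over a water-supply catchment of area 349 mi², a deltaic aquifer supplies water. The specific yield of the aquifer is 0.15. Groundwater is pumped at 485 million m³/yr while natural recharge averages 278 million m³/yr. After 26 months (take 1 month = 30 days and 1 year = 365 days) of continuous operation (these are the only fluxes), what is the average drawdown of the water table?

A = 349 mi² = 9.039 × 10^8 m²
Net abstraction = 485 − 278 = 207 million m³/yr
Q_net = 207 million m³/yr = 5.671 × 10^5 m³/d
t = 26 months = 780 d
ΔV = Q × t = 5.671 × 10^5 m³/d × 780 d = 4.424 × 10^8 m³
Δh = ΔV / (Sy × A) = 4.424 × 10^8 / (0.15 × 9.039 × 10^8) = 3.263 m

Δh ≈ 3.26 m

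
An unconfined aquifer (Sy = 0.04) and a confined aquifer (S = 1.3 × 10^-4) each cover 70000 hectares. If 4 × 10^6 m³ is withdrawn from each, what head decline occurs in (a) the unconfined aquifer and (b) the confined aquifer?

A = 70000 hectares = 7 × 10^8 m²
Unconfined: Δh_u = ΔV/(Sy·A) = 4 × 10^6/(0.04 × 7 × 10^8) = 0.1429 m
Confined: Δh_c = ΔV/(S·A) = 4 × 10^6/(1.3 × 10^-4 × 7 × 10^8) = 43.96 m

Δh_u ≈ 0.143 m; Δh_c ≈ 44 m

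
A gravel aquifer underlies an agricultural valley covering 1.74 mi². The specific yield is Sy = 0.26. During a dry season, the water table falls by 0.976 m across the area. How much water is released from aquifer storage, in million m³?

A = 1.74 mi² = 4.507 × 10^6 m²
ΔV = Sy × A × Δh = 0.26 × 4.507 × 10^6 m² × 0.976 m = 1.144 × 10^6 m³
ΔV = 1.144 × 10^6 m³ = 1.144 million m³

ΔV ≈ 1.14 million m³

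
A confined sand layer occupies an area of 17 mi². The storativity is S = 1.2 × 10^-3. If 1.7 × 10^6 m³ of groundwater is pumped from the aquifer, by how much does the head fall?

A = 17 mi² = 4.403 × 10^7 m²
Δh = ΔV / (S × A) = 1.7 × 10^6 m³ / (0.0012 × 4.403 × 10^7 m²) = 32.18 m

Δh ≈ 32.2 m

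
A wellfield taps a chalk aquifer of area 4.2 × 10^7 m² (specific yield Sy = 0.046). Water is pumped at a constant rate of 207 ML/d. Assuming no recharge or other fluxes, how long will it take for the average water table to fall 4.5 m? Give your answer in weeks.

ΔV = Sy × A × Δh = 0.046 × 4.2 × 10^7 × 4.5 = 8.694 × 10^6 m³
Q = 207 ML/d = 2.07 × 10^5 m³/d
t = ΔV / Q = 8.694 × 10^6 m³ / 2.07 × 10^5 m³/d = 42 d
t = 42 d ≈ 6 weeks

t ≈ 6 weeks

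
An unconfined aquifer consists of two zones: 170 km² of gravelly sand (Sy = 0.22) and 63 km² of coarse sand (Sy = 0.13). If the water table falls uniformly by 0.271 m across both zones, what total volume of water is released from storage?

A₁ = 170 km² = 1.7 × 10^8 m²; A₂ = 63 km² = 6.3 × 10^7 m²
ΔV₁ = 0.22 × 1.7 × 10^8 × 0.271 = 1.014 × 10^7 m³
ΔV₂ = 0.13 × 6.3 × 10^7 × 0.271 = 2.219 × 10^6 m³
ΔV = ΔV₁ + ΔV₂ = 1.235 × 10^7 m³

ΔV ≈ 1.24 × 10^7 m³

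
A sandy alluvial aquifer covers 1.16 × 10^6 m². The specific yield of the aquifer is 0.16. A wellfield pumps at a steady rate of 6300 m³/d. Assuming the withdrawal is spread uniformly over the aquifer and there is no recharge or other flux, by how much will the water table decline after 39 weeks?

Δh ≈ 9.27 m

t = 39 weeks = 273 d
ΔV = Q × t = 6300 m³/d × 273 d = 1.72 × 10^6 m³
Δh = ΔV / (Sy × A) = 1.72 × 10^6 / (0.16 × 1.16 × 10^6) = 9.267 m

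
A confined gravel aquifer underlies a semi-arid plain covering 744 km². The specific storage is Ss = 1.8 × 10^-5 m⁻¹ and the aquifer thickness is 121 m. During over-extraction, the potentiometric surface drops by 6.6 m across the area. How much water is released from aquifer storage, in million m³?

ΔV ≈ 10.7 million m³

S = Ss × b = 1.8 × 10^-5 m⁻¹ × 121 m = 2.178 × 10^-3
A = 744 km² = 7.44 × 10^8 m²
ΔV = S × A × Δh = 0.002178 × 7.44 × 10^8 m² × 6.6 m = 1.069 × 10^7 m³
ΔV = 1.069 × 10^7 m³ = 10.69 million m³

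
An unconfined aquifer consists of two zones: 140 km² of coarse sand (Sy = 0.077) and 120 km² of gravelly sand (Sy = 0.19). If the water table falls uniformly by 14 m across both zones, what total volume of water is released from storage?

ΔV ≈ 4.7 × 10^8 m³

A₁ = 140 km² = 1.4 × 10^8 m²; A₂ = 120 km² = 1.2 × 10^8 m²
ΔV₁ = 0.077 × 1.4 × 10^8 × 14 = 1.509 × 10^8 m³
ΔV₂ = 0.19 × 1.2 × 10^8 × 14 = 3.192 × 10^8 m³
ΔV = ΔV₁ + ΔV₂ = 4.701 × 10^8 m³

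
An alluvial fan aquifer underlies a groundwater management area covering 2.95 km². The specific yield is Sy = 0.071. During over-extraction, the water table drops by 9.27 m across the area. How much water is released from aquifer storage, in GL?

A = 2.95 km² = 2.95 × 10^6 m²
ΔV = Sy × A × Δh = 0.071 × 2.95 × 10^6 m² × 9.27 m = 1.942 × 10^6 m³
ΔV = 1.942 × 10^6 m³ = 1.942 GL

ΔV ≈ 1.94 GL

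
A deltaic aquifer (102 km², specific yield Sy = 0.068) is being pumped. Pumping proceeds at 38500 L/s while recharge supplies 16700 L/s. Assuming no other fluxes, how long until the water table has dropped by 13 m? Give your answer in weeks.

A = 102 km² = 1.02 × 10^8 m²
ΔV = Sy × A × Δh = 0.068 × 1.02 × 10^8 × 13 = 9.017 × 10^7 m³
Net withdrawal = 38500 − 16700 = 21800 L/s = 1.884 × 10^6 m³/d
t = ΔV / Q = 9.017 × 10^7 m³ / 1.884 × 10^6 m³/d = 47.87 d
t = 47.87 d ≈ 6.839 weeks

t ≈ 6.84 weeks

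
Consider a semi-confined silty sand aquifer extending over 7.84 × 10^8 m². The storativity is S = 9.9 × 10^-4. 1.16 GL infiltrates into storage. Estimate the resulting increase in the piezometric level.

Δh ≈ 1.49 m

ΔV = 1.16 GL = 1.16 × 10^6 m³
Δh = ΔV / (S × A) = 1.16 × 10^6 m³ / (9.9 × 10^-4 × 7.84 × 10^8 m²) = 1.495 m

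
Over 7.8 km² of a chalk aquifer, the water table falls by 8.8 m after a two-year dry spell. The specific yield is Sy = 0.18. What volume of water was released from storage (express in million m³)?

ΔV ≈ 12.4 million m³

A = 7.8 km² = 7.8 × 10^6 m²
ΔV = Sy × A × Δh = 0.18 × 7.8 × 10^6 m² × 8.8 m = 1.236 × 10^7 m³
ΔV = 1.236 × 10^7 m³ = 12.36 million m³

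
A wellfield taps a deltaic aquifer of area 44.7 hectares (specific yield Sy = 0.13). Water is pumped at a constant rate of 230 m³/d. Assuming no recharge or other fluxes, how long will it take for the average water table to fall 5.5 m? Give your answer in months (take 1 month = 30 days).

A = 44.7 hectares = 4.47 × 10^5 m²
ΔV = Sy × A × Δh = 0.13 × 4.47 × 10^5 × 5.5 = 3.196 × 10^5 m³
t = ΔV / Q = 3.196 × 10^5 m³ / 230 m³/d = 1390 d
t = 1390 d ≈ 46.32 months

t ≈ 46.3 months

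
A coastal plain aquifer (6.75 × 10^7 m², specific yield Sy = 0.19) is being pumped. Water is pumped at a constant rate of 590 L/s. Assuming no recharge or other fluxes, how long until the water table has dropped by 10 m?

t ≈ 2520 days

ΔV = Sy × A × Δh = 0.19 × 6.75 × 10^7 × 10 = 1.282 × 10^8 m³
Q = 590 L/s = 50980 m³/d
t = ΔV / Q = 1.282 × 10^8 m³ / 50980 m³/d = 2516 d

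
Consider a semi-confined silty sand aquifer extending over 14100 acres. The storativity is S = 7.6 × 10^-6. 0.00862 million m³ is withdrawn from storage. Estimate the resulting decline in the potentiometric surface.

Δh ≈ 19.9 m

A = 14100 acres = 5.706 × 10^7 m²
ΔV = 0.00862 million m³ = 8620 m³
Δh = ΔV / (S × A) = 8620 m³ / (7.6 × 10^-6 × 5.706 × 10^7 m²) = 19.88 m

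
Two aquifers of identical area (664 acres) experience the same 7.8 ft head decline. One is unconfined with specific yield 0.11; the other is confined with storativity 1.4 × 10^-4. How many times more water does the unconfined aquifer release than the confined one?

A = 664 acres = 2.687 × 10^6 m²
Δh = 7.8 ft = 2.377 m
Unconfined: ΔV_u = Sy × A × Δh = 0.11 × 2.687 × 10^6 × 2.377 = 7.027 × 10^5 m³
Confined: ΔV_c = S × A × Δh = 1.4 × 10^-4 × 2.687 × 10^6 × 2.377 = 894.4 m³
Ratio = ΔV_u / ΔV_c = Sy / S = 0.11 / 1.4 × 10^-4 = 785.7

ΔV_u / ΔV_c ≈ 786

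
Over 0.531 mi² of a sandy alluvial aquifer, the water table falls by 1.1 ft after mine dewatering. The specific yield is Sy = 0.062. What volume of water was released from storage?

A = 0.531 mi² = 1.375 × 10^6 m²
Δh = 1.1 ft = 0.3353 m
ΔV = Sy × A × Δh = 0.062 × 1.375 × 10^6 m² × 0.3353 m = 28590 m³

ΔV ≈ 28600 m³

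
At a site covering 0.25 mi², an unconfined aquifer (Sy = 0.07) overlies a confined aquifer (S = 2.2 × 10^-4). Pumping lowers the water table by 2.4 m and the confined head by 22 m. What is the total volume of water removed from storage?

ΔV ≈ 1.12 × 10^5 m³

A = 0.25 mi² = 6.475 × 10^5 m²
Unconfined: ΔV_u = Sy × A × Δh_u = 0.07 × 6.475 × 10^5 × 2.4 = 1.088 × 10^5 m³
Confined: ΔV_c = S × A × Δh_c = 2.2 × 10^-4 × 6.475 × 10^5 × 22 = 3134 m³
Total ΔV = 1.088 × 10^5 + 3134 = 1.119 × 10^5 m³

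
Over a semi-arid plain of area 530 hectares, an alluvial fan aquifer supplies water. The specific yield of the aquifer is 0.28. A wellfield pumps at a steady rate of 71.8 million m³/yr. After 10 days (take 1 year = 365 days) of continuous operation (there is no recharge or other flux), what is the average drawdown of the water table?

A = 530 hectares = 5.3 × 10^6 m²
Q = 71.8 million m³/yr = 1.967 × 10^5 m³/d
ΔV = Q × t = 1.967 × 10^5 m³/d × 10 d = 1.967 × 10^6 m³
Δh = ΔV / (Sy × A) = 1.967 × 10^6 / (0.28 × 5.3 × 10^6) = 1.326 m

Δh ≈ 1.33 m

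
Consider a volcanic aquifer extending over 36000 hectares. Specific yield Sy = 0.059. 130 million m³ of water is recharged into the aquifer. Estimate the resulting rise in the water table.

A = 36000 hectares = 3.6 × 10^8 m²
ΔV = 130 million m³ = 1.3 × 10^8 m³
Δh = ΔV / (Sy × A) = 1.3 × 10^8 m³ / (0.059 × 3.6 × 10^8 m²) = 6.121 m

Δh ≈ 6.12 m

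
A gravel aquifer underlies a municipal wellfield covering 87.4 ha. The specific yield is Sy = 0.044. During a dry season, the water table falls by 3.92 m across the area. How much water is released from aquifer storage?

ΔV ≈ 1.51 × 10^5 m³

A = 87.4 ha = 8.74 × 10^5 m²
ΔV = Sy × A × Δh = 0.044 × 8.74 × 10^5 m² × 3.92 m = 1.507 × 10^5 m³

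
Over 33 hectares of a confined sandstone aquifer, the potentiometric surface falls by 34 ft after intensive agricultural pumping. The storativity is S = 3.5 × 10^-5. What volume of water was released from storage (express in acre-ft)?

ΔV ≈ 0.097 acre-ft

A = 33 hectares = 3.3 × 10^5 m²
Δh = 34 ft = 10.36 m
ΔV = S × A × Δh = 3.5 × 10^-5 × 3.3 × 10^5 m² × 10.36 m = 119.7 m³
ΔV = 119.7 m³ = 0.09704 acre-ft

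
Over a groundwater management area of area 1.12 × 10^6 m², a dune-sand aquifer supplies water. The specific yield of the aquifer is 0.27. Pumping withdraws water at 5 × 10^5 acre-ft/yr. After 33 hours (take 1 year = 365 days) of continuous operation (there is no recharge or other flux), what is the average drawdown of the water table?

Q = 5 × 10^5 acre-ft/yr = 1.69 × 10^6 m³/d
t = 33 hours = 1.375 d
ΔV = Q × t = 1.69 × 10^6 m³/d × 1.375 d = 2.323 × 10^6 m³
Δh = ΔV / (Sy × A) = 2.323 × 10^6 / (0.27 × 1.12 × 10^6) = 7.683 m

Δh ≈ 7.68 m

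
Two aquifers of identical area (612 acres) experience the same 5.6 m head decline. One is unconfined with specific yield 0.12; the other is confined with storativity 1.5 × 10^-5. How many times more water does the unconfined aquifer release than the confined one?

ΔV_u / ΔV_c ≈ 8000

A = 612 acres = 2.477 × 10^6 m²
Unconfined: ΔV_u = Sy × A × Δh = 0.12 × 2.477 × 10^6 × 5.6 = 1.664 × 10^6 m³
Confined: ΔV_c = S × A × Δh = 1.5 × 10^-5 × 2.477 × 10^6 × 5.6 = 208 m³
Ratio = ΔV_u / ΔV_c = Sy / S = 0.12 / 1.5 × 10^-5 = 8000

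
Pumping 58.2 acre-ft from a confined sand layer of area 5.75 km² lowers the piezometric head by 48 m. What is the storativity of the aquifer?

S ≈ 2.6 × 10^-4

A = 5.75 km² = 5.75 × 10^6 m²
ΔV = 58.2 acre-ft = 71790 m³
S = ΔV / (A × Δh) = 71790 m³ / (5.75 × 10^6 m² × 48 m) = 2.601 × 10^-4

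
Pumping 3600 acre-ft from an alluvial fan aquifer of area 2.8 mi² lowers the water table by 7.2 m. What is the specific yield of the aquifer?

Sy ≈ 0.085

A = 2.8 mi² = 7.252 × 10^6 m²
ΔV = 3600 acre-ft = 4.441 × 10^6 m³
Sy = ΔV / (A × Δh) = 4.441 × 10^6 m³ / (7.252 × 10^6 m² × 7.2 m) = 0.08504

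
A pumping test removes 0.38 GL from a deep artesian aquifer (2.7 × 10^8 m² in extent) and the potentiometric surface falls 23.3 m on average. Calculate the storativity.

S ≈ 6 × 10^-5

ΔV = 0.38 GL = 3.8 × 10^5 m³
S = ΔV / (A × Δh) = 3.8 × 10^5 m³ / (2.7 × 10^8 m² × 23.3 m) = 6.04 × 10^-5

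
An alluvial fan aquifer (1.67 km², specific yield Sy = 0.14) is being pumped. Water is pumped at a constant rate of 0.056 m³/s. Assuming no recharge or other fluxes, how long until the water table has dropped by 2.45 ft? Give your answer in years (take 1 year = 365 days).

A = 1.67 km² = 1.67 × 10^6 m²
Δh = 2.45 ft = 0.7468 m
ΔV = Sy × A × Δh = 0.14 × 1.67 × 10^6 × 0.7468 = 1.746 × 10^5 m³
Q = 0.056 m³/s = 4838 m³/d
t = ΔV / Q = 1.746 × 10^5 m³ / 4838 m³/d = 36.08 d
t = 36.08 d ≈ 0.09886 years

t ≈ 0.0989 years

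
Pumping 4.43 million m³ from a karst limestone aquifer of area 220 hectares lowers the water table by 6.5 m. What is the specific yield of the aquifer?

A = 220 hectares = 2.2 × 10^6 m²
ΔV = 4.43 million m³ = 4.43 × 10^6 m³
Sy = ΔV / (A × Δh) = 4.43 × 10^6 m³ / (2.2 × 10^6 m² × 6.5 m) = 0.3098

Sy ≈ 0.31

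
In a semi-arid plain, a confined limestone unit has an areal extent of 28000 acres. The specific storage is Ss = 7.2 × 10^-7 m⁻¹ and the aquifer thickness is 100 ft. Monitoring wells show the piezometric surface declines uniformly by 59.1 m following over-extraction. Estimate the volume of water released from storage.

b = 100 ft = 30.48 m
S = Ss × b = 7.2 × 10^-7 m⁻¹ × 30.48 m = 2.195 × 10^-5
A = 28000 acres = 1.133 × 10^8 m²
ΔV = S × A × Δh = 2.195 × 10^-5 × 1.133 × 10^8 m² × 59.1 m = 1.47 × 10^5 m³

ΔV ≈ 1.47 × 10^5 m³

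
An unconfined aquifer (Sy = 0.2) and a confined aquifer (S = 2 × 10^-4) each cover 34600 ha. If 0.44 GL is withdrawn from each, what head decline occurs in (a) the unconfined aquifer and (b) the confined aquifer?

Δh_u ≈ 0.00636 m; Δh_c ≈ 6.36 m

A = 34600 ha = 3.46 × 10^8 m²
ΔV = 0.44 GL = 4.4 × 10^5 m³
Unconfined: Δh_u = ΔV/(Sy·A) = 4.4 × 10^5/(0.2 × 3.46 × 10^8) = 0.006358 m
Confined: Δh_c = ΔV/(S·A) = 4.4 × 10^5/(2 × 10^-4 × 3.46 × 10^8) = 6.358 m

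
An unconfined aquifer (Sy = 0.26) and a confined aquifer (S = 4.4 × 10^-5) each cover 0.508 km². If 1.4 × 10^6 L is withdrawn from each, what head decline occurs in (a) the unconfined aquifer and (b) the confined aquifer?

A = 0.508 km² = 5.08 × 10^5 m²
ΔV = 1.4 × 10^6 L = 1400 m³
Unconfined: Δh_u = ΔV/(Sy·A) = 1400/(0.26 × 5.08 × 10^5) = 0.0106 m
Confined: Δh_c = ΔV/(S·A) = 1400/(4.4 × 10^-5 × 5.08 × 10^5) = 62.63 m

Δh_u ≈ 0.0106 m; Δh_c ≈ 62.6 m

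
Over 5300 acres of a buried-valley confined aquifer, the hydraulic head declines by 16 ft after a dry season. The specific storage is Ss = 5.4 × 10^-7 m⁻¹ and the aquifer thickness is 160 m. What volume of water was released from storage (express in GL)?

ΔV ≈ 0.00904 GL

S = Ss × b = 5.4 × 10^-7 m⁻¹ × 160 m = 8.64 × 10^-5
A = 5300 acres = 2.145 × 10^7 m²
Δh = 16 ft = 4.877 m
ΔV = S × A × Δh = 8.64 × 10^-5 × 2.145 × 10^7 m² × 4.877 m = 9037 m³
ΔV = 9037 m³ = 0.009037 GL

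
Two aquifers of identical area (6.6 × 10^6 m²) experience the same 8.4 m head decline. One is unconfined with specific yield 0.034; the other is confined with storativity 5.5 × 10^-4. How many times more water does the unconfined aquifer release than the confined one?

ΔV_u / ΔV_c ≈ 61.8

Unconfined: ΔV_u = Sy × A × Δh = 0.034 × 6.6 × 10^6 × 8.4 = 1.885 × 10^6 m³
Confined: ΔV_c = S × A × Δh = 5.5 × 10^-4 × 6.6 × 10^6 × 8.4 = 30490 m³
Ratio = ΔV_u / ΔV_c = Sy / S = 0.034 / 5.5 × 10^-4 = 61.82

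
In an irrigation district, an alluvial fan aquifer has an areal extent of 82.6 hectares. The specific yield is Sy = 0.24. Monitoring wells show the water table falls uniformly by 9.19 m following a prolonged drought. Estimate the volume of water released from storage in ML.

A = 82.6 hectares = 8.26 × 10^5 m²
ΔV = Sy × A × Δh = 0.24 × 8.26 × 10^5 m² × 9.19 m = 1.822 × 10^6 m³
ΔV = 1.822 × 10^6 m³ = 1822 ML

ΔV ≈ 1820 ML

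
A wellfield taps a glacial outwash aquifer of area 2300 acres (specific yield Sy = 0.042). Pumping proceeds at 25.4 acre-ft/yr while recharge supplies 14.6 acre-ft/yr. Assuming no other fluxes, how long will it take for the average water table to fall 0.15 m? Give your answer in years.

t ≈ 4.4 years

A = 2300 acres = 9.308 × 10^6 m²
ΔV = Sy × A × Δh = 0.042 × 9.308 × 10^6 × 0.15 = 58640 m³
Net withdrawal = 25.4 − 14.6 = 10.8 acre-ft/yr = 36.5 m³/d
t = ΔV / Q = 58640 m³ / 36.5 m³/d = 1607 d
t = 1607 d ≈ 4.402 years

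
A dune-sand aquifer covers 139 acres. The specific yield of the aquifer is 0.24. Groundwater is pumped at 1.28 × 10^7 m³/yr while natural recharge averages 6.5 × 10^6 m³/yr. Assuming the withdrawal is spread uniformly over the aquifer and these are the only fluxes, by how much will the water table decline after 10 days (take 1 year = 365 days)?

A = 139 acres = 5.625 × 10^5 m²
Net abstraction = 1.28 × 10^7 − 6.5 × 10^6 = 6.3 × 10^6 m³/yr
Q_net = 6.3 × 10^6 m³/yr = 17260 m³/d
ΔV = Q × t = 17260 m³/d × 10 d = 1.726 × 10^5 m³
Δh = ΔV / (Sy × A) = 1.726 × 10^5 / (0.24 × 5.625 × 10^5) = 1.279 m

Δh ≈ 1.28 m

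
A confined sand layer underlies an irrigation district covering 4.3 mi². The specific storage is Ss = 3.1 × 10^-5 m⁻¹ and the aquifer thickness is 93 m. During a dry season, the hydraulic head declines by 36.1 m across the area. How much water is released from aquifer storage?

S = Ss × b = 3.1 × 10^-5 m⁻¹ × 93 m = 2.883 × 10^-3
A = 4.3 mi² = 1.114 × 10^7 m²
ΔV = S × A × Δh = 0.002883 × 1.114 × 10^7 m² × 36.1 m = 1.159 × 10^6 m³

ΔV ≈ 1.16 × 10^6 m³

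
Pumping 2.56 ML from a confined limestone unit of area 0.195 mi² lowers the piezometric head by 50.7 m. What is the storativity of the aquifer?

S ≈ 1 × 10^-4

A = 0.195 mi² = 5.05 × 10^5 m²
ΔV = 2.56 ML = 2560 m³
S = ΔV / (A × Δh) = 2560 m³ / (5.05 × 10^5 m² × 50.7 m) = 9.998 × 10^-5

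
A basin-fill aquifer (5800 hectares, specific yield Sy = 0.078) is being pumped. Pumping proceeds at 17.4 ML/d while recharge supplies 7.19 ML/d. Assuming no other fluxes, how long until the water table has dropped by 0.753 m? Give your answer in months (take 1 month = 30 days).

A = 5800 hectares = 5.8 × 10^7 m²
ΔV = Sy × A × Δh = 0.078 × 5.8 × 10^7 × 0.753 = 3.407 × 10^6 m³
Net withdrawal = 17.4 − 7.19 = 10.21 ML/d = 10210 m³/d
t = ΔV / Q = 3.407 × 10^6 m³ / 10210 m³/d = 333.7 d
t = 333.7 d ≈ 11.12 months

t ≈ 11.1 months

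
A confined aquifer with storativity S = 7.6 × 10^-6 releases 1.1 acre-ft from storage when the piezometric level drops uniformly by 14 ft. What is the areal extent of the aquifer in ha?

Δh = 14 ft = 4.267 m
ΔV = 1.1 acre-ft = 1357 m³
A = ΔV / (S × Δh) = 1357 / (7.6 × 10^-6 × 4.267) = 4.184 × 10^7 m²
A = 4.184 × 10^7 m² = 4184 ha

A ≈ 4180 ha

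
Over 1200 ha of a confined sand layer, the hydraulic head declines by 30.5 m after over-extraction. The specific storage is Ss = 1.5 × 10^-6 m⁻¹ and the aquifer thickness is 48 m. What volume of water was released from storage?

S = Ss × b = 1.5 × 10^-6 m⁻¹ × 48 m = 7.2 × 10^-5
A = 1200 ha = 1.2 × 10^7 m²
ΔV = S × A × Δh = 7.2 × 10^-5 × 1.2 × 10^7 m² × 30.5 m = 26350 m³

ΔV ≈ 26400 m³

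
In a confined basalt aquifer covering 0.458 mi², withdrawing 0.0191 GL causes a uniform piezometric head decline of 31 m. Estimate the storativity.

A = 0.458 mi² = 1.186 × 10^6 m²
ΔV = 0.0191 GL = 19100 m³
S = ΔV / (A × Δh) = 19100 m³ / (1.186 × 10^6 m² × 31 m) = 5.194 × 10^-4

S ≈ 5.2 × 10^-4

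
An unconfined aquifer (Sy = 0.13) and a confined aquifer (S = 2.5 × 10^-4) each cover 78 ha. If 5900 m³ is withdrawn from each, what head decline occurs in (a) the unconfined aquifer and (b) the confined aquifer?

A = 78 ha = 7.8 × 10^5 m²
Unconfined: Δh_u = ΔV/(Sy·A) = 5900/(0.13 × 7.8 × 10^5) = 0.05819 m
Confined: Δh_c = ΔV/(S·A) = 5900/(2.5 × 10^-4 × 7.8 × 10^5) = 30.26 m

Δh_u ≈ 0.0582 m; Δh_c ≈ 30.3 m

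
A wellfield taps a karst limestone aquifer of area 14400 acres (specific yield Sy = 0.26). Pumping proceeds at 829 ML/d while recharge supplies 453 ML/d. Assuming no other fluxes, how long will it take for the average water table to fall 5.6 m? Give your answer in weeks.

t ≈ 32.2 weeks

A = 14400 acres = 5.827 × 10^7 m²
ΔV = Sy × A × Δh = 0.26 × 5.827 × 10^7 × 5.6 = 8.485 × 10^7 m³
Net withdrawal = 829 − 453 = 376 ML/d = 3.76 × 10^5 m³/d
t = ΔV / Q = 8.485 × 10^7 m³ / 3.76 × 10^5 m³/d = 225.7 d
t = 225.7 d ≈ 32.24 weeks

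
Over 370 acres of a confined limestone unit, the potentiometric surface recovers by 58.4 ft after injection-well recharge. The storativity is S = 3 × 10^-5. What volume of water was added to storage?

ΔV ≈ 800 m³

A = 370 acres = 1.497 × 10^6 m²
Δh = 58.4 ft = 17.8 m
ΔV = S × A × Δh = 3 × 10^-5 × 1.497 × 10^6 m² × 17.8 m = 799.6 m³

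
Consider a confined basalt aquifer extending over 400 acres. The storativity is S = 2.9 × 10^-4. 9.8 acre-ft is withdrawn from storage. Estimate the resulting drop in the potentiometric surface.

Δh ≈ 25.8 m

A = 400 acres = 1.619 × 10^6 m²
ΔV = 9.8 acre-ft = 12090 m³
Δh = ΔV / (S × A) = 12090 m³ / (2.9 × 10^-4 × 1.619 × 10^6 m²) = 25.75 m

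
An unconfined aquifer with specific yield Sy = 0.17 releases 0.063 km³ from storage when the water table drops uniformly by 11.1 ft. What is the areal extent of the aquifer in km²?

Δh = 11.1 ft = 3.383 m
ΔV = 0.063 km³ = 6.3 × 10^7 m³
A = ΔV / (Sy × Δh) = 6.3 × 10^7 / (0.17 × 3.383) = 1.095 × 10^8 m²
A = 1.095 × 10^8 m² = 109.5 km²

A ≈ 110 km²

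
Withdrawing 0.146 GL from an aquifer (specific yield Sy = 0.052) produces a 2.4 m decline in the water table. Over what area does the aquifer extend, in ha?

A ≈ 117 ha

ΔV = 0.146 GL = 1.46 × 10^5 m³
A = ΔV / (Sy × Δh) = 1.46 × 10^5 / (0.052 × 2.4) = 1.17 × 10^6 m²
A = 1.17 × 10^6 m² = 117 ha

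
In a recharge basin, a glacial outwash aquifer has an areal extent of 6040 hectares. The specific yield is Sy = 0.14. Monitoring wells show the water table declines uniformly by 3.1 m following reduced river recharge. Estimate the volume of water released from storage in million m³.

ΔV ≈ 26.2 million m³

A = 6040 hectares = 6.04 × 10^7 m²
ΔV = Sy × A × Δh = 0.14 × 6.04 × 10^7 m² × 3.1 m = 2.621 × 10^7 m³
ΔV = 2.621 × 10^7 m³ = 26.21 million m³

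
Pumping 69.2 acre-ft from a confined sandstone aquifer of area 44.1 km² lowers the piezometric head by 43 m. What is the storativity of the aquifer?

S ≈ 4.5 × 10^-5

A = 44.1 km² = 4.41 × 10^7 m²
ΔV = 69.2 acre-ft = 85360 m³
S = ΔV / (A × Δh) = 85360 m³ / (4.41 × 10^7 m² × 43 m) = 4.501 × 10^-5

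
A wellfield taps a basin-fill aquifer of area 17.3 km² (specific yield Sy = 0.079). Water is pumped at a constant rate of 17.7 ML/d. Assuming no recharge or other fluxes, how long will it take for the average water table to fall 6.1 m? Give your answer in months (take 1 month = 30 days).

t ≈ 15.7 months

A = 17.3 km² = 1.73 × 10^7 m²
ΔV = Sy × A × Δh = 0.079 × 1.73 × 10^7 × 6.1 = 8.337 × 10^6 m³
Q = 17.7 ML/d = 17700 m³/d
t = ΔV / Q = 8.337 × 10^6 m³ / 17700 m³/d = 471 d
t = 471 d ≈ 15.7 months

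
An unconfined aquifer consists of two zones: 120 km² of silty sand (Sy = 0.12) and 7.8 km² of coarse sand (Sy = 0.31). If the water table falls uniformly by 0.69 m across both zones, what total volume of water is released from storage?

A₁ = 120 km² = 1.2 × 10^8 m²; A₂ = 7.8 km² = 7.8 × 10^6 m²
ΔV₁ = 0.12 × 1.2 × 10^8 × 0.69 = 9.936 × 10^6 m³
ΔV₂ = 0.31 × 7.8 × 10^6 × 0.69 = 1.668 × 10^6 m³
ΔV = ΔV₁ + ΔV₂ = 1.16 × 10^7 m³

ΔV ≈ 1.16 × 10^7 m³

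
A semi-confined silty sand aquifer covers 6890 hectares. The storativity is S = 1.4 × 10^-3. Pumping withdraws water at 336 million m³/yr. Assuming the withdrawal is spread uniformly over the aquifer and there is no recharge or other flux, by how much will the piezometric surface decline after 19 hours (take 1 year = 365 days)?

A = 6890 hectares = 6.89 × 10^7 m²
Q = 336 million m³/yr = 9.205 × 10^5 m³/d
t = 19 hours = 0.7917 d
ΔV = Q × t = 9.205 × 10^5 m³/d × 0.7917 d = 7.288 × 10^5 m³
Δh = ΔV / (S × A) = 7.288 × 10^5 / (0.0014 × 6.89 × 10^7) = 7.555 m

Δh ≈ 7.56 m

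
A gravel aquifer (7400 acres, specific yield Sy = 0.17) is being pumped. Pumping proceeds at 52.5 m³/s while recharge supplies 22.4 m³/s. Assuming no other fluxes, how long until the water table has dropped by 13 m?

t ≈ 25.4 days

A = 7400 acres = 2.995 × 10^7 m²
ΔV = Sy × A × Δh = 0.17 × 2.995 × 10^7 × 13 = 6.618 × 10^7 m³
Net withdrawal = 52.5 − 22.4 = 30.1 m³/s = 2.601 × 10^6 m³/d
t = ΔV / Q = 6.618 × 10^7 m³ / 2.601 × 10^6 m³/d = 25.45 d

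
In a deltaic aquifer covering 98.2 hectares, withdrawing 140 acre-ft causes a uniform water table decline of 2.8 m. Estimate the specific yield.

A = 98.2 hectares = 9.82 × 10^5 m²
ΔV = 140 acre-ft = 1.727 × 10^5 m³
Sy = ΔV / (A × Δh) = 1.727 × 10^5 m³ / (9.82 × 10^5 m² × 2.8 m) = 0.0628

Sy ≈ 0.063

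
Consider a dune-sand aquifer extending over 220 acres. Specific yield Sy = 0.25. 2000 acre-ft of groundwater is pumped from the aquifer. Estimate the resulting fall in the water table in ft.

A = 220 acres = 8.903 × 10^5 m²
ΔV = 2000 acre-ft = 2.467 × 10^6 m³
Δh = ΔV / (Sy × A) = 2.467 × 10^6 m³ / (0.25 × 8.903 × 10^5 m²) = 11.08 m
Δh = 11.08 m = 36.36 ft

Δh ≈ 36.4 ft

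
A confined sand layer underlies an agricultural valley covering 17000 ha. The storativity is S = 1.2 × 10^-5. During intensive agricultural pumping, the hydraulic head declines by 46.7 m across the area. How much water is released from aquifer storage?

ΔV ≈ 95300 m³

A = 17000 ha = 1.7 × 10^8 m²
ΔV = S × A × Δh = 1.2 × 10^-5 × 1.7 × 10^8 m² × 46.7 m = 95270 m³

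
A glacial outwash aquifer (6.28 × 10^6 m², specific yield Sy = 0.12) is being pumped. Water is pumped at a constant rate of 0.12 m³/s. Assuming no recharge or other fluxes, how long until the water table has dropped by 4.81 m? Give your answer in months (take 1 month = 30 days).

t ≈ 11.7 months

ΔV = Sy × A × Δh = 0.12 × 6.28 × 10^6 × 4.81 = 3.625 × 10^6 m³
Q = 0.12 m³/s = 10370 m³/d
t = ΔV / Q = 3.625 × 10^6 m³ / 10370 m³/d = 349.6 d
t = 349.6 d ≈ 11.65 months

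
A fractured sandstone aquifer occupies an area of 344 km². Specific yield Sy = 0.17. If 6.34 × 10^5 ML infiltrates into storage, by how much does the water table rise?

A = 344 km² = 3.44 × 10^8 m²
ΔV = 6.34 × 10^5 ML = 6.34 × 10^8 m³
Δh = ΔV / (Sy × A) = 6.34 × 10^8 m³ / (0.17 × 3.44 × 10^8 m²) = 10.84 m

Δh ≈ 10.8 m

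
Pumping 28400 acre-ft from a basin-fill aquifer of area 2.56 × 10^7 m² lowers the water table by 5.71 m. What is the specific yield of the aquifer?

ΔV = 28400 acre-ft = 3.503 × 10^7 m³
Sy = ΔV / (A × Δh) = 3.503 × 10^7 m³ / (2.56 × 10^7 m² × 5.71 m) = 0.2396

Sy ≈ 0.24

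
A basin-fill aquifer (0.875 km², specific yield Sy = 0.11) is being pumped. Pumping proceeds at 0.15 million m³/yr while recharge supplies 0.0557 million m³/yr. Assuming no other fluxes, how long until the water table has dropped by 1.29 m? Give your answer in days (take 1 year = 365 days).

t ≈ 481 days

A = 0.875 km² = 8.75 × 10^5 m²
ΔV = Sy × A × Δh = 0.11 × 8.75 × 10^5 × 1.29 = 1.242 × 10^5 m³
Net withdrawal = 0.15 − 0.0557 = 0.0943 million m³/yr = 258.4 m³/d
t = ΔV / Q = 1.242 × 10^5 m³ / 258.4 m³/d = 480.6 d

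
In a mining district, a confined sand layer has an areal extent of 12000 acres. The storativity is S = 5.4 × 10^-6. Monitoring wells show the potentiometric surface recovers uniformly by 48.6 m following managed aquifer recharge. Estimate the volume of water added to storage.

A = 12000 acres = 4.856 × 10^7 m²
ΔV = S × A × Δh = 5.4 × 10^-6 × 4.856 × 10^7 m² × 48.6 m = 12740 m³

ΔV ≈ 12700 m³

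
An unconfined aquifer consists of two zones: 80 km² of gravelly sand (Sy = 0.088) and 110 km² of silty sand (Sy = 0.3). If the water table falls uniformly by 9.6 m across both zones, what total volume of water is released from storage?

A₁ = 80 km² = 8 × 10^7 m²; A₂ = 110 km² = 1.1 × 10^8 m²
ΔV₁ = 0.088 × 8 × 10^7 × 9.6 = 6.758 × 10^7 m³
ΔV₂ = 0.3 × 1.1 × 10^8 × 9.6 = 3.168 × 10^8 m³
ΔV = ΔV₁ + ΔV₂ = 3.844 × 10^8 m³

ΔV ≈ 3.84 × 10^8 m³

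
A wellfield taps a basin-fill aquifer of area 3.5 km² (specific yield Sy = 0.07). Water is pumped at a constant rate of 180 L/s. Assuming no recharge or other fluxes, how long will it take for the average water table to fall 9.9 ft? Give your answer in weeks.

t ≈ 6.79 weeks

A = 3.5 km² = 3.5 × 10^6 m²
Δh = 9.9 ft = 3.018 m
ΔV = Sy × A × Δh = 0.07 × 3.5 × 10^6 × 3.018 = 7.393 × 10^5 m³
Q = 180 L/s = 15550 m³/d
t = ΔV / Q = 7.393 × 10^5 m³ / 15550 m³/d = 47.54 d
t = 47.54 d ≈ 6.791 weeks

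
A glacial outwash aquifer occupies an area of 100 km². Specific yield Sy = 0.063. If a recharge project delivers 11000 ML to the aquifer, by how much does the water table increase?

A = 100 km² = 1 × 10^8 m²
ΔV = 11000 ML = 1.1 × 10^7 m³
Δh = ΔV / (Sy × A) = 1.1 × 10^7 m³ / (0.063 × 1 × 10^8 m²) = 1.746 m

Δh ≈ 1.75 m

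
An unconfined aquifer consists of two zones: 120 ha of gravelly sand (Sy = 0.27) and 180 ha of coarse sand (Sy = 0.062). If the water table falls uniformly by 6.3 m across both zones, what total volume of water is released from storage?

ΔV ≈ 2.74 × 10^6 m³

A₁ = 120 ha = 1.2 × 10^6 m²; A₂ = 180 ha = 1.8 × 10^6 m²
ΔV₁ = 0.27 × 1.2 × 10^6 × 6.3 = 2.041 × 10^6 m³
ΔV₂ = 0.062 × 1.8 × 10^6 × 6.3 = 7.031 × 10^5 m³
ΔV = ΔV₁ + ΔV₂ = 2.744 × 10^6 m³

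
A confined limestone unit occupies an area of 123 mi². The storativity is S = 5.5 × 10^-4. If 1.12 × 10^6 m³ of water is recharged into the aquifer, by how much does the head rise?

A = 123 mi² = 3.186 × 10^8 m²
Δh = ΔV / (S × A) = 1.12 × 10^6 m³ / (5.5 × 10^-4 × 3.186 × 10^8 m²) = 6.392 m

Δh ≈ 6.39 m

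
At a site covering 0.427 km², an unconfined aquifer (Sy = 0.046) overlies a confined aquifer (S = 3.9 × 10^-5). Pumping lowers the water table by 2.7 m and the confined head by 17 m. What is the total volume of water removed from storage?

ΔV ≈ 53300 m³

A = 0.427 km² = 4.27 × 10^5 m²
Unconfined: ΔV_u = Sy × A × Δh_u = 0.046 × 4.27 × 10^5 × 2.7 = 53030 m³
Confined: ΔV_c = S × A × Δh_c = 3.9 × 10^-5 × 4.27 × 10^5 × 17 = 283.1 m³
Total ΔV = 53030 + 283.1 = 53320 m³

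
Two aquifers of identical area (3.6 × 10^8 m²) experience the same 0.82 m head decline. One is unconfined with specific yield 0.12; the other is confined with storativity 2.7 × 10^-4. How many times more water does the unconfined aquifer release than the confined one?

ΔV_u / ΔV_c ≈ 444

Unconfined: ΔV_u = Sy × A × Δh = 0.12 × 3.6 × 10^8 × 0.82 = 3.542 × 10^7 m³
Confined: ΔV_c = S × A × Δh = 2.7 × 10^-4 × 3.6 × 10^8 × 0.82 = 79700 m³
Ratio = ΔV_u / ΔV_c = Sy / S = 0.12 / 2.7 × 10^-4 = 444.4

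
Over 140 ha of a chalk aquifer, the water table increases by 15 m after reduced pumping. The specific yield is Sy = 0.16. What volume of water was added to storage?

A = 140 ha = 1.4 × 10^6 m²
ΔV = Sy × A × Δh = 0.16 × 1.4 × 10^6 m² × 15 m = 3.36 × 10^6 m³

ΔV ≈ 3.36 × 10^6 m³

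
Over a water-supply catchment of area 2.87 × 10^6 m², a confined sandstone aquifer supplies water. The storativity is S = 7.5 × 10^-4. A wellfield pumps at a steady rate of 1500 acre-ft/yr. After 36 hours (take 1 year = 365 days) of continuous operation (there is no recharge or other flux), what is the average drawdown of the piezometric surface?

Δh ≈ 3.53 m

Q = 1500 acre-ft/yr = 5069 m³/d
t = 36 hours = 1.5 d
ΔV = Q × t = 5069 m³/d × 1.5 d = 7604 m³
Δh = ΔV / (S × A) = 7604 / (7.5 × 10^-4 × 2.87 × 10^6) = 3.532 m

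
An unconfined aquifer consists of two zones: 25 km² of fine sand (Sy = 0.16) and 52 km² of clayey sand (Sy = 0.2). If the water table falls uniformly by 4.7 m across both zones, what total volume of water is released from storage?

ΔV ≈ 6.77 × 10^7 m³

A₁ = 25 km² = 2.5 × 10^7 m²; A₂ = 52 km² = 5.2 × 10^7 m²
ΔV₁ = 0.16 × 2.5 × 10^7 × 4.7 = 1.88 × 10^7 m³
ΔV₂ = 0.2 × 5.2 × 10^7 × 4.7 = 4.888 × 10^7 m³
ΔV = ΔV₁ + ΔV₂ = 6.768 × 10^7 m³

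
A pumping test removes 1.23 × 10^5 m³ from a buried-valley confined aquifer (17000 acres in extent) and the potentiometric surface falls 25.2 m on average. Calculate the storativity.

A = 17000 acres = 6.88 × 10^7 m²
S = ΔV / (A × Δh) = 1.23 × 10^5 m³ / (6.88 × 10^7 m² × 25.2 m) = 7.095 × 10^-5

S ≈ 7.1 × 10^-5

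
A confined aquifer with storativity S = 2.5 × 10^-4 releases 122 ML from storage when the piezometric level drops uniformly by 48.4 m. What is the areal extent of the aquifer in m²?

ΔV = 122 ML = 1.22 × 10^5 m³
A = ΔV / (S × Δh) = 1.22 × 10^5 / (2.5 × 10^-4 × 48.4) = 1.008 × 10^7 m²

A ≈ 1.01 × 10^7 m²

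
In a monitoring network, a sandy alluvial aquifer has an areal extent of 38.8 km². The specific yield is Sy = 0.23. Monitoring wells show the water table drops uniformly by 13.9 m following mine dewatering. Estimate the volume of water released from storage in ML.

A = 38.8 km² = 3.88 × 10^7 m²
ΔV = Sy × A × Δh = 0.23 × 3.88 × 10^7 m² × 13.9 m = 1.24 × 10^8 m³
ΔV = 1.24 × 10^8 m³ = 1.24 × 10^5 ML

ΔV ≈ 1.24 × 10^5 ML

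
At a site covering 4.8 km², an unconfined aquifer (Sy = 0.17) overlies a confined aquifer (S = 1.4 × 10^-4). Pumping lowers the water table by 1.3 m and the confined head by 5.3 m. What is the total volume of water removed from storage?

ΔV ≈ 1.06 × 10^6 m³

A = 4.8 km² = 4.8 × 10^6 m²
Unconfined: ΔV_u = Sy × A × Δh_u = 0.17 × 4.8 × 10^6 × 1.3 = 1.061 × 10^6 m³
Confined: ΔV_c = S × A × Δh_c = 1.4 × 10^-4 × 4.8 × 10^6 × 5.3 = 3562 m³
Total ΔV = 1.061 × 10^6 + 3562 = 1.064 × 10^6 m³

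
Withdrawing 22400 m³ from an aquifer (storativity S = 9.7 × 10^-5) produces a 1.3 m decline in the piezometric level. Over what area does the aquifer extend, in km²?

A = ΔV / (S × Δh) = 22400 / (9.7 × 10^-5 × 1.3) = 1.776 × 10^8 m²
A = 1.776 × 10^8 m² = 177.6 km²

A ≈ 178 km²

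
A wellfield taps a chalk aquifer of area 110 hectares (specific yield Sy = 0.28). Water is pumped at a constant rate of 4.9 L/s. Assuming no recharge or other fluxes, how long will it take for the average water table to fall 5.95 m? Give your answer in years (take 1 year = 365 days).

t ≈ 11.9 years

A = 110 hectares = 1.1 × 10^6 m²
ΔV = Sy × A × Δh = 0.28 × 1.1 × 10^6 × 5.95 = 1.833 × 10^6 m³
Q = 4.9 L/s = 423.4 m³/d
t = ΔV / Q = 1.833 × 10^6 m³ / 423.4 m³/d = 4329 d
t = 4329 d ≈ 11.86 years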